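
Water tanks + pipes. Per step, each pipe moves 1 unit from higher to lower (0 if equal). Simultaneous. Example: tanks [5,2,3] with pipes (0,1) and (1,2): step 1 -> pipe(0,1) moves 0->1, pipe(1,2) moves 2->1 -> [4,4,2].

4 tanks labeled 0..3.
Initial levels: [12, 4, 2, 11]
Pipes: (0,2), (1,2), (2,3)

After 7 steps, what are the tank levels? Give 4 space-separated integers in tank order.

Answer: 8 7 6 8

Derivation:
Step 1: flows [0->2,1->2,3->2] -> levels [11 3 5 10]
Step 2: flows [0->2,2->1,3->2] -> levels [10 4 6 9]
Step 3: flows [0->2,2->1,3->2] -> levels [9 5 7 8]
Step 4: flows [0->2,2->1,3->2] -> levels [8 6 8 7]
Step 5: flows [0=2,2->1,2->3] -> levels [8 7 6 8]
Step 6: flows [0->2,1->2,3->2] -> levels [7 6 9 7]
Step 7: flows [2->0,2->1,2->3] -> levels [8 7 6 8]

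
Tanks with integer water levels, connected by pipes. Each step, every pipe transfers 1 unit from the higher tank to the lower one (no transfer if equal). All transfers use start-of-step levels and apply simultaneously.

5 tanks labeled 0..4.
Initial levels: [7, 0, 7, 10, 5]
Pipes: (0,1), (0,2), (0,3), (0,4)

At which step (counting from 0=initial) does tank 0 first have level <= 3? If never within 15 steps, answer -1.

Answer: 5

Derivation:
Step 1: flows [0->1,0=2,3->0,0->4] -> levels [6 1 7 9 6]
Step 2: flows [0->1,2->0,3->0,0=4] -> levels [7 2 6 8 6]
Step 3: flows [0->1,0->2,3->0,0->4] -> levels [5 3 7 7 7]
Step 4: flows [0->1,2->0,3->0,4->0] -> levels [7 4 6 6 6]
Step 5: flows [0->1,0->2,0->3,0->4] -> levels [3 5 7 7 7]
Tank 0 first reaches <=3 at step 5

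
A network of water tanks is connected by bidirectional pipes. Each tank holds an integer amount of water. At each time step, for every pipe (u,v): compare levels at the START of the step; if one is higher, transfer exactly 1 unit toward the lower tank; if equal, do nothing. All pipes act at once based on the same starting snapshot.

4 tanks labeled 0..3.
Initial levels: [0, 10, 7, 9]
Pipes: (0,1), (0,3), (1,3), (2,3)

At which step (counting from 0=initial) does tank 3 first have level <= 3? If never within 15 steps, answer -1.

Answer: -1

Derivation:
Step 1: flows [1->0,3->0,1->3,3->2] -> levels [2 8 8 8]
Step 2: flows [1->0,3->0,1=3,2=3] -> levels [4 7 8 7]
Step 3: flows [1->0,3->0,1=3,2->3] -> levels [6 6 7 7]
Step 4: flows [0=1,3->0,3->1,2=3] -> levels [7 7 7 5]
Step 5: flows [0=1,0->3,1->3,2->3] -> levels [6 6 6 8]
Step 6: flows [0=1,3->0,3->1,3->2] -> levels [7 7 7 5]
  -> period-2 cycle (repeats step 4); tank 3 never drops to <=3
Tank 3 never reaches <=3 within 15 steps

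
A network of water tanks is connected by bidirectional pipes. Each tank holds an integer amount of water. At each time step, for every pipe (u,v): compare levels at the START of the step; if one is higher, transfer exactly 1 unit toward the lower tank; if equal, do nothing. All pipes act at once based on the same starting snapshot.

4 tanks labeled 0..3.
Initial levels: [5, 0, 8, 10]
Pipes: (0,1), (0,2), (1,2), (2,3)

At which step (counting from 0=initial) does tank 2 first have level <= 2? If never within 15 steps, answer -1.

Step 1: flows [0->1,2->0,2->1,3->2] -> levels [5 2 7 9]
Step 2: flows [0->1,2->0,2->1,3->2] -> levels [5 4 6 8]
Step 3: flows [0->1,2->0,2->1,3->2] -> levels [5 6 5 7]
Step 4: flows [1->0,0=2,1->2,3->2] -> levels [6 4 7 6]
Step 5: flows [0->1,2->0,2->1,2->3] -> levels [6 6 4 7]
Step 6: flows [0=1,0->2,1->2,3->2] -> levels [5 5 7 6]
Step 7: flows [0=1,2->0,2->1,2->3] -> levels [6 6 4 7]
  -> period-2 cycle (repeats step 5); tank 2 never drops to <=2
Tank 2 never reaches <=2 within 15 steps

Answer: -1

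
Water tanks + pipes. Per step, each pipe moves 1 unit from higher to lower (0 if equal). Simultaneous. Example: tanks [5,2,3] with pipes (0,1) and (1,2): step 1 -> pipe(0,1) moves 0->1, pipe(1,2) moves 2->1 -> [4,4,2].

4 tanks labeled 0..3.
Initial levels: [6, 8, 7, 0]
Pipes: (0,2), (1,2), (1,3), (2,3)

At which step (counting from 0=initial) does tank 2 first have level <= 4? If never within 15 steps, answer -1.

Answer: 3

Derivation:
Step 1: flows [2->0,1->2,1->3,2->3] -> levels [7 6 6 2]
Step 2: flows [0->2,1=2,1->3,2->3] -> levels [6 5 6 4]
Step 3: flows [0=2,2->1,1->3,2->3] -> levels [6 5 4 6]
Tank 2 first reaches <=4 at step 3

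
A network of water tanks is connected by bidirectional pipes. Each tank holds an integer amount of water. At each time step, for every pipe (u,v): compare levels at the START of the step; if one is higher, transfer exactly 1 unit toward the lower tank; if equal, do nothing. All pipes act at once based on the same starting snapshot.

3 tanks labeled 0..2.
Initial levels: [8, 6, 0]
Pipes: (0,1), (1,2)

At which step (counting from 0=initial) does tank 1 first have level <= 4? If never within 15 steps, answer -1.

Answer: 5

Derivation:
Step 1: flows [0->1,1->2] -> levels [7 6 1]
Step 2: flows [0->1,1->2] -> levels [6 6 2]
Step 3: flows [0=1,1->2] -> levels [6 5 3]
Step 4: flows [0->1,1->2] -> levels [5 5 4]
Step 5: flows [0=1,1->2] -> levels [5 4 5]
Tank 1 first reaches <=4 at step 5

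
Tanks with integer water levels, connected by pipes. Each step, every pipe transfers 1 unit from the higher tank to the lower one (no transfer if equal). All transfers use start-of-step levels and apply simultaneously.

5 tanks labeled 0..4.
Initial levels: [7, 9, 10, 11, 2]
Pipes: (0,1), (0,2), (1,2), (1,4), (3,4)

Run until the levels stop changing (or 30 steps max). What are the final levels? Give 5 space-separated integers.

Answer: 7 9 8 8 7

Derivation:
Step 1: flows [1->0,2->0,2->1,1->4,3->4] -> levels [9 8 8 10 4]
Step 2: flows [0->1,0->2,1=2,1->4,3->4] -> levels [7 8 9 9 6]
Step 3: flows [1->0,2->0,2->1,1->4,3->4] -> levels [9 7 7 8 8]
Step 4: flows [0->1,0->2,1=2,4->1,3=4] -> levels [7 9 8 8 7]
Step 5: flows [1->0,2->0,1->2,1->4,3->4] -> levels [9 6 8 7 9]
Step 6: flows [0->1,0->2,2->1,4->1,4->3] -> levels [7 9 8 8 7]
  -> period-2 cycle: step 6 state = step 4 state; never stabilizes
  -> state at step 30: (30-4) mod 2 = 0, same as step 4 -> [7 9 8 8 7]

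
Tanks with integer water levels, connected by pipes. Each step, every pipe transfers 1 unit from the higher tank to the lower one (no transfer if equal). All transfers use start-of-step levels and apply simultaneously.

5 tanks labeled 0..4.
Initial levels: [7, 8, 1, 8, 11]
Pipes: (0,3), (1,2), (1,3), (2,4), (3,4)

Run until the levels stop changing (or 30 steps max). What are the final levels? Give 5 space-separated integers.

Step 1: flows [3->0,1->2,1=3,4->2,4->3] -> levels [8 7 3 8 9]
Step 2: flows [0=3,1->2,3->1,4->2,4->3] -> levels [8 7 5 8 7]
Step 3: flows [0=3,1->2,3->1,4->2,3->4] -> levels [8 7 7 6 7]
Step 4: flows [0->3,1=2,1->3,2=4,4->3] -> levels [7 6 7 9 6]
Step 5: flows [3->0,2->1,3->1,2->4,3->4] -> levels [8 8 5 6 8]
Step 6: flows [0->3,1->2,1->3,4->2,4->3] -> levels [7 6 7 9 6]
  -> period-2 cycle: step 6 state = step 4 state; never stabilizes
  -> state at step 30: (30-4) mod 2 = 0, same as step 4 -> [7 6 7 9 6]

Answer: 7 6 7 9 6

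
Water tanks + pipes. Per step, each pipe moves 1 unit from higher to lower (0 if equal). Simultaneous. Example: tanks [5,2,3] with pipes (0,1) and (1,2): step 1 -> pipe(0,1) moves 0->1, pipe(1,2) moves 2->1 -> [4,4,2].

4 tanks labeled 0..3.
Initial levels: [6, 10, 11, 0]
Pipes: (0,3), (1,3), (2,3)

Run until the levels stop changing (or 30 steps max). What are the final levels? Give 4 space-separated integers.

Step 1: flows [0->3,1->3,2->3] -> levels [5 9 10 3]
Step 2: flows [0->3,1->3,2->3] -> levels [4 8 9 6]
Step 3: flows [3->0,1->3,2->3] -> levels [5 7 8 7]
Step 4: flows [3->0,1=3,2->3] -> levels [6 7 7 7]
Step 5: flows [3->0,1=3,2=3] -> levels [7 7 7 6]
Step 6: flows [0->3,1->3,2->3] -> levels [6 6 6 9]
Step 7: flows [3->0,3->1,3->2] -> levels [7 7 7 6]
  -> period-2 cycle: step 7 state = step 5 state; never stabilizes
  -> state at step 30: (30-5) mod 2 = 1, same as step 6 -> [6 6 6 9]

Answer: 6 6 6 9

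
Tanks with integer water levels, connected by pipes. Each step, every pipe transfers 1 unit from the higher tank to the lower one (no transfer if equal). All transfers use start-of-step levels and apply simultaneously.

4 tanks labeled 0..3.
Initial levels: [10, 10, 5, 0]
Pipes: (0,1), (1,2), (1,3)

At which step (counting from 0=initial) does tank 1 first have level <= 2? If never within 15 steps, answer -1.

Answer: -1

Derivation:
Step 1: flows [0=1,1->2,1->3] -> levels [10 8 6 1]
Step 2: flows [0->1,1->2,1->3] -> levels [9 7 7 2]
Step 3: flows [0->1,1=2,1->3] -> levels [8 7 7 3]
Step 4: flows [0->1,1=2,1->3] -> levels [7 7 7 4]
Step 5: flows [0=1,1=2,1->3] -> levels [7 6 7 5]
Step 6: flows [0->1,2->1,1->3] -> levels [6 7 6 6]
Step 7: flows [1->0,1->2,1->3] -> levels [7 4 7 7]
Step 8: flows [0->1,2->1,3->1] -> levels [6 7 6 6]
  -> period-2 cycle (repeats step 6); tank 1 never drops to <=2
Tank 1 never reaches <=2 within 15 steps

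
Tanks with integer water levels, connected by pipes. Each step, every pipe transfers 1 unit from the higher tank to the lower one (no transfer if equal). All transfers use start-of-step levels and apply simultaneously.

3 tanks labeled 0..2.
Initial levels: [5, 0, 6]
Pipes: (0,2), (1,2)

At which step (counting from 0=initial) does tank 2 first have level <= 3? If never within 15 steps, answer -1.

Step 1: flows [2->0,2->1] -> levels [6 1 4]
Step 2: flows [0->2,2->1] -> levels [5 2 4]
Step 3: flows [0->2,2->1] -> levels [4 3 4]
Step 4: flows [0=2,2->1] -> levels [4 4 3]
Tank 2 first reaches <=3 at step 4

Answer: 4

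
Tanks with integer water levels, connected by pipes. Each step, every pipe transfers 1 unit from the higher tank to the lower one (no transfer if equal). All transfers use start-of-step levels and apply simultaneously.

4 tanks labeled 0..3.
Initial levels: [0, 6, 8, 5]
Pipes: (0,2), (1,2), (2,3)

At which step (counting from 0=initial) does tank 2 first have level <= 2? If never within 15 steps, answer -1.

Step 1: flows [2->0,2->1,2->3] -> levels [1 7 5 6]
Step 2: flows [2->0,1->2,3->2] -> levels [2 6 6 5]
Step 3: flows [2->0,1=2,2->3] -> levels [3 6 4 6]
Step 4: flows [2->0,1->2,3->2] -> levels [4 5 5 5]
Step 5: flows [2->0,1=2,2=3] -> levels [5 5 4 5]
Step 6: flows [0->2,1->2,3->2] -> levels [4 4 7 4]
Step 7: flows [2->0,2->1,2->3] -> levels [5 5 4 5]
  -> period-2 cycle (repeats step 5); tank 2 never drops to <=2
Tank 2 never reaches <=2 within 15 steps

Answer: -1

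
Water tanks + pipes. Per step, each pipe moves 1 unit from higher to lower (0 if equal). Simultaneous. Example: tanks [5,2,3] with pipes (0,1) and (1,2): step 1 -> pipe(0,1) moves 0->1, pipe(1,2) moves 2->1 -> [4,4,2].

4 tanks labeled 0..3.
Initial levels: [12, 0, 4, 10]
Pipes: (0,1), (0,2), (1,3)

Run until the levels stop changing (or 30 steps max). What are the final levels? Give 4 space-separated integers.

Step 1: flows [0->1,0->2,3->1] -> levels [10 2 5 9]
Step 2: flows [0->1,0->2,3->1] -> levels [8 4 6 8]
Step 3: flows [0->1,0->2,3->1] -> levels [6 6 7 7]
Step 4: flows [0=1,2->0,3->1] -> levels [7 7 6 6]
Step 5: flows [0=1,0->2,1->3] -> levels [6 6 7 7]
  -> period-2 cycle: step 5 state = step 3 state; never stabilizes
  -> state at step 30: (30-3) mod 2 = 1, same as step 4 -> [7 7 6 6]

Answer: 7 7 6 6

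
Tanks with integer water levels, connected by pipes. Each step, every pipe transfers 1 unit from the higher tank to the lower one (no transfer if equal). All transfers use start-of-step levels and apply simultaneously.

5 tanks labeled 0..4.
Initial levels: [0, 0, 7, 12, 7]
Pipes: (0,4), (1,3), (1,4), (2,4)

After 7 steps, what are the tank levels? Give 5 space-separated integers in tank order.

Answer: 5 6 5 6 4

Derivation:
Step 1: flows [4->0,3->1,4->1,2=4] -> levels [1 2 7 11 5]
Step 2: flows [4->0,3->1,4->1,2->4] -> levels [2 4 6 10 4]
Step 3: flows [4->0,3->1,1=4,2->4] -> levels [3 5 5 9 4]
Step 4: flows [4->0,3->1,1->4,2->4] -> levels [4 5 4 8 5]
Step 5: flows [4->0,3->1,1=4,4->2] -> levels [5 6 5 7 3]
Step 6: flows [0->4,3->1,1->4,2->4] -> levels [4 6 4 6 6]
Step 7: flows [4->0,1=3,1=4,4->2] -> levels [5 6 5 6 4]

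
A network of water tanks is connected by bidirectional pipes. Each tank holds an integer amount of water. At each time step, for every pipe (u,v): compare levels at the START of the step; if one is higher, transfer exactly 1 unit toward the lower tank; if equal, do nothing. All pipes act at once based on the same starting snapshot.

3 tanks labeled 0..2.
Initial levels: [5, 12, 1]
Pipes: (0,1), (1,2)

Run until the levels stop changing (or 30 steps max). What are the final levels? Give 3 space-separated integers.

Step 1: flows [1->0,1->2] -> levels [6 10 2]
Step 2: flows [1->0,1->2] -> levels [7 8 3]
Step 3: flows [1->0,1->2] -> levels [8 6 4]
Step 4: flows [0->1,1->2] -> levels [7 6 5]
Step 5: flows [0->1,1->2] -> levels [6 6 6]
Step 6: flows [0=1,1=2] -> levels [6 6 6]
  -> stable (no change)

Answer: 6 6 6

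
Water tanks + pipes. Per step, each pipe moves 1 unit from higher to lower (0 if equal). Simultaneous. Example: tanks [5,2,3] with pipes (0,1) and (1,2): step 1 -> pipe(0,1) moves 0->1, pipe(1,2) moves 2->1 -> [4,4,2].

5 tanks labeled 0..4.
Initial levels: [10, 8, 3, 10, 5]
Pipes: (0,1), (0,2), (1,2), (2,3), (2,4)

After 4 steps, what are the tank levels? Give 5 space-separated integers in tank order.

Answer: 7 7 9 8 5

Derivation:
Step 1: flows [0->1,0->2,1->2,3->2,4->2] -> levels [8 8 7 9 4]
Step 2: flows [0=1,0->2,1->2,3->2,2->4] -> levels [7 7 9 8 5]
Step 3: flows [0=1,2->0,2->1,2->3,2->4] -> levels [8 8 5 9 6]
Step 4: flows [0=1,0->2,1->2,3->2,4->2] -> levels [7 7 9 8 5]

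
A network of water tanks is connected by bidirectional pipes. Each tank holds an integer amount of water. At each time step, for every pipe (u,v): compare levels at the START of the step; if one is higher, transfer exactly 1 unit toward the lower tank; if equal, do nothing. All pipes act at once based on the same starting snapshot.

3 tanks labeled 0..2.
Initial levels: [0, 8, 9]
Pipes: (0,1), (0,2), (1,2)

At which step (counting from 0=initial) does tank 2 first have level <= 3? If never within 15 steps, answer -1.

Step 1: flows [1->0,2->0,2->1] -> levels [2 8 7]
Step 2: flows [1->0,2->0,1->2] -> levels [4 6 7]
Step 3: flows [1->0,2->0,2->1] -> levels [6 6 5]
Step 4: flows [0=1,0->2,1->2] -> levels [5 5 7]
Step 5: flows [0=1,2->0,2->1] -> levels [6 6 5]
  -> period-2 cycle (repeats step 3); tank 2 never drops to <=3
Tank 2 never reaches <=3 within 15 steps

Answer: -1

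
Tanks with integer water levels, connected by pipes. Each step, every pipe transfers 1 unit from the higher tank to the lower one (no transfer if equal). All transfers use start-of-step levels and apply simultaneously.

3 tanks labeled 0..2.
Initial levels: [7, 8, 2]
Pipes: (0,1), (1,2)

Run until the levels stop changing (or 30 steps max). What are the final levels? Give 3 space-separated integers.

Answer: 6 5 6

Derivation:
Step 1: flows [1->0,1->2] -> levels [8 6 3]
Step 2: flows [0->1,1->2] -> levels [7 6 4]
Step 3: flows [0->1,1->2] -> levels [6 6 5]
Step 4: flows [0=1,1->2] -> levels [6 5 6]
Step 5: flows [0->1,2->1] -> levels [5 7 5]
Step 6: flows [1->0,1->2] -> levels [6 5 6]
  -> period-2 cycle: step 6 state = step 4 state; never stabilizes
  -> state at step 30: (30-4) mod 2 = 0, same as step 4 -> [6 5 6]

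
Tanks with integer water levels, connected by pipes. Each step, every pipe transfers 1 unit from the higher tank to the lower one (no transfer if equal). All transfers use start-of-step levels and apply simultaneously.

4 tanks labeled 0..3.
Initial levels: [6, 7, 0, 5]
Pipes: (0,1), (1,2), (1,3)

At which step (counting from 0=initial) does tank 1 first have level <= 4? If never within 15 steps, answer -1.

Answer: 1

Derivation:
Step 1: flows [1->0,1->2,1->3] -> levels [7 4 1 6]
Tank 1 first reaches <=4 at step 1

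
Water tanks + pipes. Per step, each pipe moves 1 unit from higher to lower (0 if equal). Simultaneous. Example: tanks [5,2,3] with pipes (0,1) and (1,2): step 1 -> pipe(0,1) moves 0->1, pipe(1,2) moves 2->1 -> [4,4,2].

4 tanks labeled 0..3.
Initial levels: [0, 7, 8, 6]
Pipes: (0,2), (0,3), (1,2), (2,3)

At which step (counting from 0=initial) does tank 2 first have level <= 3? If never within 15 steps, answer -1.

Answer: 5

Derivation:
Step 1: flows [2->0,3->0,2->1,2->3] -> levels [2 8 5 6]
Step 2: flows [2->0,3->0,1->2,3->2] -> levels [4 7 6 4]
Step 3: flows [2->0,0=3,1->2,2->3] -> levels [5 6 5 5]
Step 4: flows [0=2,0=3,1->2,2=3] -> levels [5 5 6 5]
Step 5: flows [2->0,0=3,2->1,2->3] -> levels [6 6 3 6]
Tank 2 first reaches <=3 at step 5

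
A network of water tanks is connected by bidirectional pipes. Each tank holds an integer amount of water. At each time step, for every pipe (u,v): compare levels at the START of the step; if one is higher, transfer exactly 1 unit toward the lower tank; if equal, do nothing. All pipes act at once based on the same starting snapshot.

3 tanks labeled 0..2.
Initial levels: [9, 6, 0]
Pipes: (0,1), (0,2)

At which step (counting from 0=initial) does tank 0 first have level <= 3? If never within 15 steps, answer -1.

Answer: -1

Derivation:
Step 1: flows [0->1,0->2] -> levels [7 7 1]
Step 2: flows [0=1,0->2] -> levels [6 7 2]
Step 3: flows [1->0,0->2] -> levels [6 6 3]
Step 4: flows [0=1,0->2] -> levels [5 6 4]
Step 5: flows [1->0,0->2] -> levels [5 5 5]
Step 6: flows [0=1,0=2] -> levels [5 5 5]
  -> stable; tank 0 stays at 5 > 3
Tank 0 never reaches <=3 within 15 steps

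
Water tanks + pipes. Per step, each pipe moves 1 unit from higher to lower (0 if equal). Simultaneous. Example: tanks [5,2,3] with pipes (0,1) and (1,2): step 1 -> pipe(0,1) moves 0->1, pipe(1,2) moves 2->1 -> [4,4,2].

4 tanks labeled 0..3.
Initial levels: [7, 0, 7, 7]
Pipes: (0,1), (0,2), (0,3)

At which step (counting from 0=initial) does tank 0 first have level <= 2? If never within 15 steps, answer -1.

Step 1: flows [0->1,0=2,0=3] -> levels [6 1 7 7]
Step 2: flows [0->1,2->0,3->0] -> levels [7 2 6 6]
Step 3: flows [0->1,0->2,0->3] -> levels [4 3 7 7]
Step 4: flows [0->1,2->0,3->0] -> levels [5 4 6 6]
Step 5: flows [0->1,2->0,3->0] -> levels [6 5 5 5]
Step 6: flows [0->1,0->2,0->3] -> levels [3 6 6 6]
Step 7: flows [1->0,2->0,3->0] -> levels [6 5 5 5]
  -> period-2 cycle (repeats step 5); tank 0 never drops to <=2
Tank 0 never reaches <=2 within 15 steps

Answer: -1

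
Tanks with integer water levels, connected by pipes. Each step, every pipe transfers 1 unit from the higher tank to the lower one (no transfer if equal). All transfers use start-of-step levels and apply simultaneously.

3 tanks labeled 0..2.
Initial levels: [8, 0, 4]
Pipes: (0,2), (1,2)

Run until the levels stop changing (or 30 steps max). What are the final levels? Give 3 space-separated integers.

Step 1: flows [0->2,2->1] -> levels [7 1 4]
Step 2: flows [0->2,2->1] -> levels [6 2 4]
Step 3: flows [0->2,2->1] -> levels [5 3 4]
Step 4: flows [0->2,2->1] -> levels [4 4 4]
Step 5: flows [0=2,1=2] -> levels [4 4 4]
  -> stable (no change)

Answer: 4 4 4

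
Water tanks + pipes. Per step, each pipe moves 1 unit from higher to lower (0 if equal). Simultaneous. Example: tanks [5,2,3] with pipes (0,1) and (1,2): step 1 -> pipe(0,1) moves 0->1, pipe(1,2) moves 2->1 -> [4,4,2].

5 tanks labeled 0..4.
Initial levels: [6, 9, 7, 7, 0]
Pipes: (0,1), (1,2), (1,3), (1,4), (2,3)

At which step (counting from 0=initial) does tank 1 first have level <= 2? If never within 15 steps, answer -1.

Step 1: flows [1->0,1->2,1->3,1->4,2=3] -> levels [7 5 8 8 1]
Step 2: flows [0->1,2->1,3->1,1->4,2=3] -> levels [6 7 7 7 2]
Step 3: flows [1->0,1=2,1=3,1->4,2=3] -> levels [7 5 7 7 3]
Step 4: flows [0->1,2->1,3->1,1->4,2=3] -> levels [6 7 6 6 4]
Step 5: flows [1->0,1->2,1->3,1->4,2=3] -> levels [7 3 7 7 5]
Step 6: flows [0->1,2->1,3->1,4->1,2=3] -> levels [6 7 6 6 4]
  -> period-2 cycle (repeats step 4); tank 1 never drops to <=2
Tank 1 never reaches <=2 within 15 steps

Answer: -1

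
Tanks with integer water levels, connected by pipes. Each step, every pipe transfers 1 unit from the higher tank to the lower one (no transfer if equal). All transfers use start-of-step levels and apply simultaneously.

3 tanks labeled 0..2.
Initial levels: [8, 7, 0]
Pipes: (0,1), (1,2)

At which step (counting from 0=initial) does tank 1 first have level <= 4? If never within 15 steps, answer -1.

Step 1: flows [0->1,1->2] -> levels [7 7 1]
Step 2: flows [0=1,1->2] -> levels [7 6 2]
Step 3: flows [0->1,1->2] -> levels [6 6 3]
Step 4: flows [0=1,1->2] -> levels [6 5 4]
Step 5: flows [0->1,1->2] -> levels [5 5 5]
Step 6: flows [0=1,1=2] -> levels [5 5 5]
  -> stable; tank 1 stays at 5 > 4
Tank 1 never reaches <=4 within 15 steps

Answer: -1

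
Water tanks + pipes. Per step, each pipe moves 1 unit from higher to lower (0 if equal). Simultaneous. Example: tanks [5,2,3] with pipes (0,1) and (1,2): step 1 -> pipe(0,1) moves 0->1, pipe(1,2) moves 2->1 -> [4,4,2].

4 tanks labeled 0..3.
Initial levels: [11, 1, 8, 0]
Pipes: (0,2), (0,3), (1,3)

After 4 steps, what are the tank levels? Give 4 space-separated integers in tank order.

Answer: 7 2 8 3

Derivation:
Step 1: flows [0->2,0->3,1->3] -> levels [9 0 9 2]
Step 2: flows [0=2,0->3,3->1] -> levels [8 1 9 2]
Step 3: flows [2->0,0->3,3->1] -> levels [8 2 8 2]
Step 4: flows [0=2,0->3,1=3] -> levels [7 2 8 3]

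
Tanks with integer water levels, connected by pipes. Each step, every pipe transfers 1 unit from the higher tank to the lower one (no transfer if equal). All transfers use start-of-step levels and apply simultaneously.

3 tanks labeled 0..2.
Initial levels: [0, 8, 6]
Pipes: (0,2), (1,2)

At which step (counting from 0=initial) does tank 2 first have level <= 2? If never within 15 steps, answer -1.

Step 1: flows [2->0,1->2] -> levels [1 7 6]
Step 2: flows [2->0,1->2] -> levels [2 6 6]
Step 3: flows [2->0,1=2] -> levels [3 6 5]
Step 4: flows [2->0,1->2] -> levels [4 5 5]
Step 5: flows [2->0,1=2] -> levels [5 5 4]
Step 6: flows [0->2,1->2] -> levels [4 4 6]
Step 7: flows [2->0,2->1] -> levels [5 5 4]
  -> period-2 cycle (repeats step 5); tank 2 never drops to <=2
Tank 2 never reaches <=2 within 15 steps

Answer: -1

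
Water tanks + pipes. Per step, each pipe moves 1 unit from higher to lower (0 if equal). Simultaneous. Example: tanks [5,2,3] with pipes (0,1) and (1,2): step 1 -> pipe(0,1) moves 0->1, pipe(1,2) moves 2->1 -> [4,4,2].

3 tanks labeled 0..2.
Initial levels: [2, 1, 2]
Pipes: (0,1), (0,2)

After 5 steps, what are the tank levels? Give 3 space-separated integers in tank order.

Step 1: flows [0->1,0=2] -> levels [1 2 2]
Step 2: flows [1->0,2->0] -> levels [3 1 1]
Step 3: flows [0->1,0->2] -> levels [1 2 2]
  -> period-2 cycle: step 3 state = step 1 state
  -> state at step 5: (5-1) mod 2 = 0, same as step 1 -> [1 2 2]

Answer: 1 2 2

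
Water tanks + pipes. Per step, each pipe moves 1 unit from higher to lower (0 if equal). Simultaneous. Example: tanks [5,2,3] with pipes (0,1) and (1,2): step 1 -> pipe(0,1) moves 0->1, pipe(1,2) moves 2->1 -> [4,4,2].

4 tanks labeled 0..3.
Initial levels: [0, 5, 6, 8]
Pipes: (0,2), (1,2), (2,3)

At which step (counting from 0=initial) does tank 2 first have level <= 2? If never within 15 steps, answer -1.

Step 1: flows [2->0,2->1,3->2] -> levels [1 6 5 7]
Step 2: flows [2->0,1->2,3->2] -> levels [2 5 6 6]
Step 3: flows [2->0,2->1,2=3] -> levels [3 6 4 6]
Step 4: flows [2->0,1->2,3->2] -> levels [4 5 5 5]
Step 5: flows [2->0,1=2,2=3] -> levels [5 5 4 5]
Step 6: flows [0->2,1->2,3->2] -> levels [4 4 7 4]
Step 7: flows [2->0,2->1,2->3] -> levels [5 5 4 5]
  -> period-2 cycle (repeats step 5); tank 2 never drops to <=2
Tank 2 never reaches <=2 within 15 steps

Answer: -1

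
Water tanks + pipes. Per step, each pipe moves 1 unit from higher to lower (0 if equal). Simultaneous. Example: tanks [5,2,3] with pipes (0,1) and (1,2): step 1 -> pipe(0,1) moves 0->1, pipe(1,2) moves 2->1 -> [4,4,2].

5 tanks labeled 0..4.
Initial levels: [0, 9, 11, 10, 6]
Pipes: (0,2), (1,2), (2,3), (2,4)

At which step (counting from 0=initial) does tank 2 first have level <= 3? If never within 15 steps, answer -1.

Answer: -1

Derivation:
Step 1: flows [2->0,2->1,2->3,2->4] -> levels [1 10 7 11 7]
Step 2: flows [2->0,1->2,3->2,2=4] -> levels [2 9 8 10 7]
Step 3: flows [2->0,1->2,3->2,2->4] -> levels [3 8 8 9 8]
Step 4: flows [2->0,1=2,3->2,2=4] -> levels [4 8 8 8 8]
Step 5: flows [2->0,1=2,2=3,2=4] -> levels [5 8 7 8 8]
Step 6: flows [2->0,1->2,3->2,4->2] -> levels [6 7 9 7 7]
Step 7: flows [2->0,2->1,2->3,2->4] -> levels [7 8 5 8 8]
Step 8: flows [0->2,1->2,3->2,4->2] -> levels [6 7 9 7 7]
  -> period-2 cycle (repeats step 6); tank 2 never drops to <=3
Tank 2 never reaches <=3 within 15 steps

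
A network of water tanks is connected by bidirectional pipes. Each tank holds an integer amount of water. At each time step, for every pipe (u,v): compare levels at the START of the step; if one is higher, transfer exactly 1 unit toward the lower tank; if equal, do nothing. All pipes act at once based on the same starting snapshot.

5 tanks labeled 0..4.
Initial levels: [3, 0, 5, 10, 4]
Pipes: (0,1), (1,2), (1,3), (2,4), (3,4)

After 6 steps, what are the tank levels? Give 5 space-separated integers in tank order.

Step 1: flows [0->1,2->1,3->1,2->4,3->4] -> levels [2 3 3 8 6]
Step 2: flows [1->0,1=2,3->1,4->2,3->4] -> levels [3 3 4 6 6]
Step 3: flows [0=1,2->1,3->1,4->2,3=4] -> levels [3 5 4 5 5]
Step 4: flows [1->0,1->2,1=3,4->2,3=4] -> levels [4 3 6 5 4]
Step 5: flows [0->1,2->1,3->1,2->4,3->4] -> levels [3 6 4 3 6]
Step 6: flows [1->0,1->2,1->3,4->2,4->3] -> levels [4 3 6 5 4]

Answer: 4 3 6 5 4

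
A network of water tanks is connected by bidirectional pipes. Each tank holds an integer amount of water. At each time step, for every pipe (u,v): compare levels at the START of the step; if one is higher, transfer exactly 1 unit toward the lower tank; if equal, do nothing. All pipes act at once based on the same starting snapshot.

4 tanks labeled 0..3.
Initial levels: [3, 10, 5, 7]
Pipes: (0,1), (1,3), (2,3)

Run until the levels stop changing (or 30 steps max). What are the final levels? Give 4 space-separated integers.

Answer: 7 5 6 7

Derivation:
Step 1: flows [1->0,1->3,3->2] -> levels [4 8 6 7]
Step 2: flows [1->0,1->3,3->2] -> levels [5 6 7 7]
Step 3: flows [1->0,3->1,2=3] -> levels [6 6 7 6]
Step 4: flows [0=1,1=3,2->3] -> levels [6 6 6 7]
Step 5: flows [0=1,3->1,3->2] -> levels [6 7 7 5]
Step 6: flows [1->0,1->3,2->3] -> levels [7 5 6 7]
Step 7: flows [0->1,3->1,3->2] -> levels [6 7 7 5]
  -> period-2 cycle: step 7 state = step 5 state; never stabilizes
  -> state at step 30: (30-5) mod 2 = 1, same as step 6 -> [7 5 6 7]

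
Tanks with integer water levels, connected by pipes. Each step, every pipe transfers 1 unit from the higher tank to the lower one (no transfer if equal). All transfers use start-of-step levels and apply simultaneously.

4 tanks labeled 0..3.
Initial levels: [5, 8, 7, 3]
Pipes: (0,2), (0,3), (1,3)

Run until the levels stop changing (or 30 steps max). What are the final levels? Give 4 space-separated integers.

Answer: 7 6 5 5

Derivation:
Step 1: flows [2->0,0->3,1->3] -> levels [5 7 6 5]
Step 2: flows [2->0,0=3,1->3] -> levels [6 6 5 6]
Step 3: flows [0->2,0=3,1=3] -> levels [5 6 6 6]
Step 4: flows [2->0,3->0,1=3] -> levels [7 6 5 5]
Step 5: flows [0->2,0->3,1->3] -> levels [5 5 6 7]
Step 6: flows [2->0,3->0,3->1] -> levels [7 6 5 5]
  -> period-2 cycle: step 6 state = step 4 state; never stabilizes
  -> state at step 30: (30-4) mod 2 = 0, same as step 4 -> [7 6 5 5]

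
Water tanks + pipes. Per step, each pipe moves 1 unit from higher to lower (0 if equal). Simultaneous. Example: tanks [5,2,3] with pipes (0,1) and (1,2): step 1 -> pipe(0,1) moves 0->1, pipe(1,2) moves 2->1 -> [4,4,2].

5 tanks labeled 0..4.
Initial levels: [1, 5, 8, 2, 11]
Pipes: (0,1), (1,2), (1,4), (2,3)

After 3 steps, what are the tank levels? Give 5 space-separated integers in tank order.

Answer: 4 5 5 5 8

Derivation:
Step 1: flows [1->0,2->1,4->1,2->3] -> levels [2 6 6 3 10]
Step 2: flows [1->0,1=2,4->1,2->3] -> levels [3 6 5 4 9]
Step 3: flows [1->0,1->2,4->1,2->3] -> levels [4 5 5 5 8]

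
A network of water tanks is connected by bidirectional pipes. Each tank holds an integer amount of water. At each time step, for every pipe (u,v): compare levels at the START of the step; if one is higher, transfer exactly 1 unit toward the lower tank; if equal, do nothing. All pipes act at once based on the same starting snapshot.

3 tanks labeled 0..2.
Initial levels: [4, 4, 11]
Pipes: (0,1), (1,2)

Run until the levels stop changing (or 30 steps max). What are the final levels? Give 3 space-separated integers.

Answer: 7 5 7

Derivation:
Step 1: flows [0=1,2->1] -> levels [4 5 10]
Step 2: flows [1->0,2->1] -> levels [5 5 9]
Step 3: flows [0=1,2->1] -> levels [5 6 8]
Step 4: flows [1->0,2->1] -> levels [6 6 7]
Step 5: flows [0=1,2->1] -> levels [6 7 6]
Step 6: flows [1->0,1->2] -> levels [7 5 7]
Step 7: flows [0->1,2->1] -> levels [6 7 6]
  -> period-2 cycle: step 7 state = step 5 state; never stabilizes
  -> state at step 30: (30-5) mod 2 = 1, same as step 6 -> [7 5 7]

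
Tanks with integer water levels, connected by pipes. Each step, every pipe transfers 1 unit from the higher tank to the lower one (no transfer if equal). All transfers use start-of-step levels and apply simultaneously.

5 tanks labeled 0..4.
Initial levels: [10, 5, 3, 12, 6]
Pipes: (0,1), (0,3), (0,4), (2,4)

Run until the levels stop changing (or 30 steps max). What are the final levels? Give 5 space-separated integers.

Answer: 9 7 7 7 6

Derivation:
Step 1: flows [0->1,3->0,0->4,4->2] -> levels [9 6 4 11 6]
Step 2: flows [0->1,3->0,0->4,4->2] -> levels [8 7 5 10 6]
Step 3: flows [0->1,3->0,0->4,4->2] -> levels [7 8 6 9 6]
Step 4: flows [1->0,3->0,0->4,2=4] -> levels [8 7 6 8 7]
Step 5: flows [0->1,0=3,0->4,4->2] -> levels [6 8 7 8 7]
Step 6: flows [1->0,3->0,4->0,2=4] -> levels [9 7 7 7 6]
Step 7: flows [0->1,0->3,0->4,2->4] -> levels [6 8 6 8 8]
Step 8: flows [1->0,3->0,4->0,4->2] -> levels [9 7 7 7 6]
  -> period-2 cycle: step 8 state = step 6 state; never stabilizes
  -> state at step 30: (30-6) mod 2 = 0, same as step 6 -> [9 7 7 7 6]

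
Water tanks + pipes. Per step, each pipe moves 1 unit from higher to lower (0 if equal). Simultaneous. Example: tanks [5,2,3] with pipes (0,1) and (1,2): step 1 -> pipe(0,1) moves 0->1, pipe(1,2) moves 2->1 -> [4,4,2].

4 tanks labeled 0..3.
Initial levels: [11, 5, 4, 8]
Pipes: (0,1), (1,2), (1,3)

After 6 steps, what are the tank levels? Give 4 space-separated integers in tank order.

Step 1: flows [0->1,1->2,3->1] -> levels [10 6 5 7]
Step 2: flows [0->1,1->2,3->1] -> levels [9 7 6 6]
Step 3: flows [0->1,1->2,1->3] -> levels [8 6 7 7]
Step 4: flows [0->1,2->1,3->1] -> levels [7 9 6 6]
Step 5: flows [1->0,1->2,1->3] -> levels [8 6 7 7]
  -> period-2 cycle: step 5 state = step 3 state
  -> state at step 6: (6-3) mod 2 = 1, same as step 4 -> [7 9 6 6]

Answer: 7 9 6 6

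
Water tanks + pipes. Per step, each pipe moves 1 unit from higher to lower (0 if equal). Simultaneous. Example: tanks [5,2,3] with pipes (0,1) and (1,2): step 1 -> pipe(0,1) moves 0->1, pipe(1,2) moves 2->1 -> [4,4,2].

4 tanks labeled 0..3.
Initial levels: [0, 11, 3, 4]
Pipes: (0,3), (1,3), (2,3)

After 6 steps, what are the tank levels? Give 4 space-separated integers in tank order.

Step 1: flows [3->0,1->3,3->2] -> levels [1 10 4 3]
Step 2: flows [3->0,1->3,2->3] -> levels [2 9 3 4]
Step 3: flows [3->0,1->3,3->2] -> levels [3 8 4 3]
Step 4: flows [0=3,1->3,2->3] -> levels [3 7 3 5]
Step 5: flows [3->0,1->3,3->2] -> levels [4 6 4 4]
Step 6: flows [0=3,1->3,2=3] -> levels [4 5 4 5]

Answer: 4 5 4 5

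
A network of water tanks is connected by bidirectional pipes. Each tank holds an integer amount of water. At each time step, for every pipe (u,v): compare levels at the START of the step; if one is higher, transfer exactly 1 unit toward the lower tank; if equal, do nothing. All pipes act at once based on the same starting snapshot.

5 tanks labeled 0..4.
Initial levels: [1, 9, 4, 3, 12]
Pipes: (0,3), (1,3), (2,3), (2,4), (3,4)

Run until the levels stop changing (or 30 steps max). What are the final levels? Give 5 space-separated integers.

Answer: 5 7 7 3 7

Derivation:
Step 1: flows [3->0,1->3,2->3,4->2,4->3] -> levels [2 8 4 5 10]
Step 2: flows [3->0,1->3,3->2,4->2,4->3] -> levels [3 7 6 5 8]
Step 3: flows [3->0,1->3,2->3,4->2,4->3] -> levels [4 6 6 7 6]
Step 4: flows [3->0,3->1,3->2,2=4,3->4] -> levels [5 7 7 3 7]
Step 5: flows [0->3,1->3,2->3,2=4,4->3] -> levels [4 6 6 7 6]
  -> period-2 cycle: step 5 state = step 3 state; never stabilizes
  -> state at step 30: (30-3) mod 2 = 1, same as step 4 -> [5 7 7 3 7]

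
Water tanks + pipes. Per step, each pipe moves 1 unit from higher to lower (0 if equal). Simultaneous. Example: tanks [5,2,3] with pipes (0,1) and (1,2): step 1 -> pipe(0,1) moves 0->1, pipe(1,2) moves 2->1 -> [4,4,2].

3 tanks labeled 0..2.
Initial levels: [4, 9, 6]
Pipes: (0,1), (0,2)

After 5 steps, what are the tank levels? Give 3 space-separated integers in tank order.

Step 1: flows [1->0,2->0] -> levels [6 8 5]
Step 2: flows [1->0,0->2] -> levels [6 7 6]
Step 3: flows [1->0,0=2] -> levels [7 6 6]
Step 4: flows [0->1,0->2] -> levels [5 7 7]
Step 5: flows [1->0,2->0] -> levels [7 6 6]

Answer: 7 6 6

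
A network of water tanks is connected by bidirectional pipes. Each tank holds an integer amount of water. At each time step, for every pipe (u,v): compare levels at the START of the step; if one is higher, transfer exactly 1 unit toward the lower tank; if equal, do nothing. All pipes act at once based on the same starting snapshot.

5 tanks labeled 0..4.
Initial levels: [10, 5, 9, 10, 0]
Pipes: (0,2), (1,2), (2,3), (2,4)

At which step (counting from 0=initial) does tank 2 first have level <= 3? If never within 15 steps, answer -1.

Step 1: flows [0->2,2->1,3->2,2->4] -> levels [9 6 9 9 1]
Step 2: flows [0=2,2->1,2=3,2->4] -> levels [9 7 7 9 2]
Step 3: flows [0->2,1=2,3->2,2->4] -> levels [8 7 8 8 3]
Step 4: flows [0=2,2->1,2=3,2->4] -> levels [8 8 6 8 4]
Step 5: flows [0->2,1->2,3->2,2->4] -> levels [7 7 8 7 5]
Step 6: flows [2->0,2->1,2->3,2->4] -> levels [8 8 4 8 6]
Step 7: flows [0->2,1->2,3->2,4->2] -> levels [7 7 8 7 5]
  -> period-2 cycle (repeats step 5); tank 2 never drops to <=3
Tank 2 never reaches <=3 within 15 steps

Answer: -1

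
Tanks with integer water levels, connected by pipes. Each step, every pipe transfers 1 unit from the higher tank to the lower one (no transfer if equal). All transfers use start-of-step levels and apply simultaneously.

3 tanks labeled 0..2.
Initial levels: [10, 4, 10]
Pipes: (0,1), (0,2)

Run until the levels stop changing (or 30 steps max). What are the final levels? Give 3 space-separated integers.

Answer: 8 8 8

Derivation:
Step 1: flows [0->1,0=2] -> levels [9 5 10]
Step 2: flows [0->1,2->0] -> levels [9 6 9]
Step 3: flows [0->1,0=2] -> levels [8 7 9]
Step 4: flows [0->1,2->0] -> levels [8 8 8]
Step 5: flows [0=1,0=2] -> levels [8 8 8]
  -> stable (no change)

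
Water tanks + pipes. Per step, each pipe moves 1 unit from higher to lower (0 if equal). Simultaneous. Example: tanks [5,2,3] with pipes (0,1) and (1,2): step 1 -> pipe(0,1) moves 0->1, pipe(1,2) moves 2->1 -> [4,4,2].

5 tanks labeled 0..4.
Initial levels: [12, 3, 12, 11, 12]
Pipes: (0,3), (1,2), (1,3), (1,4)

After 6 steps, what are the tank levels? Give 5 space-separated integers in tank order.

Answer: 10 9 10 11 10

Derivation:
Step 1: flows [0->3,2->1,3->1,4->1] -> levels [11 6 11 11 11]
Step 2: flows [0=3,2->1,3->1,4->1] -> levels [11 9 10 10 10]
Step 3: flows [0->3,2->1,3->1,4->1] -> levels [10 12 9 10 9]
Step 4: flows [0=3,1->2,1->3,1->4] -> levels [10 9 10 11 10]
Step 5: flows [3->0,2->1,3->1,4->1] -> levels [11 12 9 9 9]
Step 6: flows [0->3,1->2,1->3,1->4] -> levels [10 9 10 11 10]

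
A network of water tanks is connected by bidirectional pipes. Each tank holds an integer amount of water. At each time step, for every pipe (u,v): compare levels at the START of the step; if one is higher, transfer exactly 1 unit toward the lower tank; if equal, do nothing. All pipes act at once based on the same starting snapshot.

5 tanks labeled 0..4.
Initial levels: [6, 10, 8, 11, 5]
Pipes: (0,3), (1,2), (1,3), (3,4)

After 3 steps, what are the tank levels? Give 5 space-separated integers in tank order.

Answer: 7 8 9 9 7

Derivation:
Step 1: flows [3->0,1->2,3->1,3->4] -> levels [7 10 9 8 6]
Step 2: flows [3->0,1->2,1->3,3->4] -> levels [8 8 10 7 7]
Step 3: flows [0->3,2->1,1->3,3=4] -> levels [7 8 9 9 7]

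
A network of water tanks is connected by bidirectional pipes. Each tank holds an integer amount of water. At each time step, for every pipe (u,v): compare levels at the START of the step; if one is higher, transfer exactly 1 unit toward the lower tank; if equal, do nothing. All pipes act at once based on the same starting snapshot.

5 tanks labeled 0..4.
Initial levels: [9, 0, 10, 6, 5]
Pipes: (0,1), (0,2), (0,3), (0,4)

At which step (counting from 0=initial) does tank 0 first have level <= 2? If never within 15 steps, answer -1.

Answer: -1

Derivation:
Step 1: flows [0->1,2->0,0->3,0->4] -> levels [7 1 9 7 6]
Step 2: flows [0->1,2->0,0=3,0->4] -> levels [6 2 8 7 7]
Step 3: flows [0->1,2->0,3->0,4->0] -> levels [8 3 7 6 6]
Step 4: flows [0->1,0->2,0->3,0->4] -> levels [4 4 8 7 7]
Step 5: flows [0=1,2->0,3->0,4->0] -> levels [7 4 7 6 6]
Step 6: flows [0->1,0=2,0->3,0->4] -> levels [4 5 7 7 7]
Step 7: flows [1->0,2->0,3->0,4->0] -> levels [8 4 6 6 6]
Step 8: flows [0->1,0->2,0->3,0->4] -> levels [4 5 7 7 7]
  -> period-2 cycle (repeats step 6); tank 0 never drops to <=2
Tank 0 never reaches <=2 within 15 steps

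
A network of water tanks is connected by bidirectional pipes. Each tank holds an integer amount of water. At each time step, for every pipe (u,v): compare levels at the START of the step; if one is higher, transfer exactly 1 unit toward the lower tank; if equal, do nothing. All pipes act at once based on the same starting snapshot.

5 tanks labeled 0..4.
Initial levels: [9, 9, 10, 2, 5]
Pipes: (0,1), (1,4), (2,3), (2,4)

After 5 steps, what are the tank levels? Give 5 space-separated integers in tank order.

Step 1: flows [0=1,1->4,2->3,2->4] -> levels [9 8 8 3 7]
Step 2: flows [0->1,1->4,2->3,2->4] -> levels [8 8 6 4 9]
Step 3: flows [0=1,4->1,2->3,4->2] -> levels [8 9 6 5 7]
Step 4: flows [1->0,1->4,2->3,4->2] -> levels [9 7 6 6 7]
Step 5: flows [0->1,1=4,2=3,4->2] -> levels [8 8 7 6 6]

Answer: 8 8 7 6 6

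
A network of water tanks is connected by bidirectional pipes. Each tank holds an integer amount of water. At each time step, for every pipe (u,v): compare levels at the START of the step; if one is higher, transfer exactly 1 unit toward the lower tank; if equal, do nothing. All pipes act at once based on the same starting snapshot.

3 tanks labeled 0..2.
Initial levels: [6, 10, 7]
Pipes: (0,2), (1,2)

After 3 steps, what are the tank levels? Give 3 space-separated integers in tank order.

Answer: 8 8 7

Derivation:
Step 1: flows [2->0,1->2] -> levels [7 9 7]
Step 2: flows [0=2,1->2] -> levels [7 8 8]
Step 3: flows [2->0,1=2] -> levels [8 8 7]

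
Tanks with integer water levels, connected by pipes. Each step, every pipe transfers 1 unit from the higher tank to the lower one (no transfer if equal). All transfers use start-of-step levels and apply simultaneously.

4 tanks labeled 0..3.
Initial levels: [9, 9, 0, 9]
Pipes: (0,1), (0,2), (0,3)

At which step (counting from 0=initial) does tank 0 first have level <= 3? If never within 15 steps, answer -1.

Step 1: flows [0=1,0->2,0=3] -> levels [8 9 1 9]
Step 2: flows [1->0,0->2,3->0] -> levels [9 8 2 8]
Step 3: flows [0->1,0->2,0->3] -> levels [6 9 3 9]
Step 4: flows [1->0,0->2,3->0] -> levels [7 8 4 8]
Step 5: flows [1->0,0->2,3->0] -> levels [8 7 5 7]
Step 6: flows [0->1,0->2,0->3] -> levels [5 8 6 8]
Step 7: flows [1->0,2->0,3->0] -> levels [8 7 5 7]
  -> period-2 cycle (repeats step 5); tank 0 never drops to <=3
Tank 0 never reaches <=3 within 15 steps

Answer: -1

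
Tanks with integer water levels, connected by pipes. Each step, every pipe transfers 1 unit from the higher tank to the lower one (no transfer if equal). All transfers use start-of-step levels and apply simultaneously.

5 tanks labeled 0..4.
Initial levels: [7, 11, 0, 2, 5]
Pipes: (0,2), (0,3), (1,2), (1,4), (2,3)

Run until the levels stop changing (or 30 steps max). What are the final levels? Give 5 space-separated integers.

Answer: 5 6 3 6 5

Derivation:
Step 1: flows [0->2,0->3,1->2,1->4,3->2] -> levels [5 9 3 2 6]
Step 2: flows [0->2,0->3,1->2,1->4,2->3] -> levels [3 7 4 4 7]
Step 3: flows [2->0,3->0,1->2,1=4,2=3] -> levels [5 6 4 3 7]
Step 4: flows [0->2,0->3,1->2,4->1,2->3] -> levels [3 6 5 5 6]
Step 5: flows [2->0,3->0,1->2,1=4,2=3] -> levels [5 5 5 4 6]
Step 6: flows [0=2,0->3,1=2,4->1,2->3] -> levels [4 6 4 6 5]
Step 7: flows [0=2,3->0,1->2,1->4,3->2] -> levels [5 4 6 4 6]
Step 8: flows [2->0,0->3,2->1,4->1,2->3] -> levels [5 6 3 6 5]
Step 9: flows [0->2,3->0,1->2,1->4,3->2] -> levels [5 4 6 4 6]
  -> period-2 cycle: step 9 state = step 7 state; never stabilizes
  -> state at step 30: (30-7) mod 2 = 1, same as step 8 -> [5 6 3 6 5]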